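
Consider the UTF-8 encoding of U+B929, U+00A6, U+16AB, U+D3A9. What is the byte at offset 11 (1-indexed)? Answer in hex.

1-indexed offset 11 is 0-indexed offset 10.
U+B929 → 3-byte form EB A4 A9 at offsets 0–2.
U+00A6 → 2-byte form C2 A6 at offsets 3–4.
U+16AB → 3-byte form E1 9A AB at offsets 5–7.
U+D3A9 → 3-byte form ED 8E A9 at offsets 8–10.
Offset 10 falls in char 4's range; it's byte 3 of ED 8E A9 = 0xA9.

0xA9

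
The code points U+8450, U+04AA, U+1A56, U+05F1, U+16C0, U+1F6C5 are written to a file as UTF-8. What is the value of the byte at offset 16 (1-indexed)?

0x9B

1-indexed offset 16 is 0-indexed offset 15.
U+8450 → 3-byte form E8 91 90 at offsets 0–2.
U+04AA → 2-byte form D2 AA at offsets 3–4.
U+1A56 → 3-byte form E1 A9 96 at offsets 5–7.
U+05F1 → 2-byte form D7 B1 at offsets 8–9.
U+16C0 → 3-byte form E1 9B 80 at offsets 10–12.
U+1F6C5 → 4-byte form F0 9F 9B 85 at offsets 13–16.
Offset 15 falls in char 6's range; it's byte 3 of F0 9F 9B 85 = 0x9B.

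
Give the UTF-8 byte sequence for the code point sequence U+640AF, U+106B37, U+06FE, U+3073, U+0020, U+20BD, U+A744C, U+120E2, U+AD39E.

F1 A4 82 AF F4 86 AC B7 DB BE E3 81 B3 20 E2 82 BD F2 A7 91 8C F0 92 83 A2 F2 AD 8E 9E

U+640AF: 4-byte form → F1 A4 82 AF.
U+106B37: 4-byte form → F4 86 AC B7.
U+06FE: 2-byte form → DB BE.
U+3073: 3-byte form → E3 81 B3.
U+0020: 1-byte form → 20.
U+20BD: 3-byte form → E2 82 BD.
U+A744C: 4-byte form → F2 A7 91 8C.
U+120E2: 4-byte form → F0 92 83 A2.
U+AD39E: 4-byte form → F2 AD 8E 9E.
Concatenated (29 bytes): F1 A4 82 AF F4 86 AC B7 DB BE E3 81 B3 20 E2 82 BD F2 A7 91 8C F0 92 83 A2 F2 AD 8E 9E.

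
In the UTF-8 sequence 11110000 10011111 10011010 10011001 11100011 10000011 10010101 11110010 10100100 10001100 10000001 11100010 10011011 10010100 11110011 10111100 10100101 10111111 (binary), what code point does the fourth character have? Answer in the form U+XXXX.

U+26D4

Offset 0: leading byte 0xF0 = 11110000 → 4-byte char #1 = F0 9F 9A 99.
Offset 4: leading byte 0xE3 = 11100011 → 3-byte char #2 = E3 83 95.
Offset 7: leading byte 0xF2 = 11110010 → 4-byte char #3 = F2 A4 8C 81.
Offset 11: leading byte 0xE2 = 11100010 → 3-byte char #4 = E2 9B 94.
Leading byte 0xE2 = 11100010 matches 1110xxxx → 3-byte sequence.
Byte 1: 0xE2 = 11100010, payload 0010 (4 bits).
Byte 2: 0x9B = 10011011 (10xxxxxx ✓), payload 011011.
Byte 3: 0x94 = 10010100 (10xxxxxx ✓), payload 010100.
Concatenate: 0010011011010100 = 0x26D4 (16 bits → U+26D4).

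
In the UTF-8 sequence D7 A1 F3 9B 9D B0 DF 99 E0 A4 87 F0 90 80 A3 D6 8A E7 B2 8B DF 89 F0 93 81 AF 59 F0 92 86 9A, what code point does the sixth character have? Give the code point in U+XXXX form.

U+058A

Offset 0: leading byte 0xD7 = 11010111 → 2-byte char #1 = D7 A1.
Offset 2: leading byte 0xF3 = 11110011 → 4-byte char #2 = F3 9B 9D B0.
Offset 6: leading byte 0xDF = 11011111 → 2-byte char #3 = DF 99.
Offset 8: leading byte 0xE0 = 11100000 → 3-byte char #4 = E0 A4 87.
Offset 11: leading byte 0xF0 = 11110000 → 4-byte char #5 = F0 90 80 A3.
Offset 15: leading byte 0xD6 = 11010110 → 2-byte char #6 = D6 8A.
Leading byte 0xD6 = 11010110 matches 110xxxxx → 2-byte sequence.
Byte 1: 0xD6 = 11010110, payload 10110 (5 bits).
Byte 2: 0x8A = 10001010 (10xxxxxx ✓), payload 001010.
Concatenate: 10110001010 = 0x58A (11 bits → U+058A).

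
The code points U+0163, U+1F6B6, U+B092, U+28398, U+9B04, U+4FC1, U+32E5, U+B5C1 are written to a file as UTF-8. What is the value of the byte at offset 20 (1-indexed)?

0xE3

1-indexed offset 20 is 0-indexed offset 19.
U+0163 → 2-byte form C5 A3 at offsets 0–1.
U+1F6B6 → 4-byte form F0 9F 9A B6 at offsets 2–5.
U+B092 → 3-byte form EB 82 92 at offsets 6–8.
U+28398 → 4-byte form F0 A8 8E 98 at offsets 9–12.
U+9B04 → 3-byte form E9 AC 84 at offsets 13–15.
U+4FC1 → 3-byte form E4 BF 81 at offsets 16–18.
U+32E5 → 3-byte form E3 8B A5 at offsets 19–21.
Offset 19 falls in char 7's range; it's byte 1 of E3 8B A5 = 0xE3.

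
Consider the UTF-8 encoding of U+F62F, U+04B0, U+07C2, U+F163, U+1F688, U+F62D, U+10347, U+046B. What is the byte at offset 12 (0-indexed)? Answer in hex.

0x9A

U+F62F → 3-byte form EF 98 AF at offsets 0–2.
U+04B0 → 2-byte form D2 B0 at offsets 3–4.
U+07C2 → 2-byte form DF 82 at offsets 5–6.
U+F163 → 3-byte form EF 85 A3 at offsets 7–9.
U+1F688 → 4-byte form F0 9F 9A 88 at offsets 10–13.
Offset 12 falls in char 5's range; it's byte 3 of F0 9F 9A 88 = 0x9A.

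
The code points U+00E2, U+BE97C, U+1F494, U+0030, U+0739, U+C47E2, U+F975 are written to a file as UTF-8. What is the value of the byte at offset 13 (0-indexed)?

0xF3

U+00E2 → 2-byte form C3 A2 at offsets 0–1.
U+BE97C → 4-byte form F2 BE A5 BC at offsets 2–5.
U+1F494 → 4-byte form F0 9F 92 94 at offsets 6–9.
U+0030 → 1-byte form 30 at offsets 10–10.
U+0739 → 2-byte form DC B9 at offsets 11–12.
U+C47E2 → 4-byte form F3 84 9F A2 at offsets 13–16.
Offset 13 falls in char 6's range; it's byte 1 of F3 84 9F A2 = 0xF3.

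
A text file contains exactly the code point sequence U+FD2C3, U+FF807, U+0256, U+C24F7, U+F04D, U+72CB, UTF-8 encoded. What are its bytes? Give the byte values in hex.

F3 BD 8B 83 F3 BF A0 87 C9 96 F3 82 93 B7 EF 81 8D E7 8B 8B

U+FD2C3: 4-byte form → F3 BD 8B 83.
U+FF807: 4-byte form → F3 BF A0 87.
U+0256: 2-byte form → C9 96.
U+C24F7: 4-byte form → F3 82 93 B7.
U+F04D: 3-byte form → EF 81 8D.
U+72CB: 3-byte form → E7 8B 8B.
Concatenated (20 bytes): F3 BD 8B 83 F3 BF A0 87 C9 96 F3 82 93 B7 EF 81 8D E7 8B 8B.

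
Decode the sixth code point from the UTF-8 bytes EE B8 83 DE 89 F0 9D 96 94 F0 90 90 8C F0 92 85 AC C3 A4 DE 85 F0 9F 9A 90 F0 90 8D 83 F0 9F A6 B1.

U+00E4

Offset 0: leading byte 0xEE = 11101110 → 3-byte char #1 = EE B8 83.
Offset 3: leading byte 0xDE = 11011110 → 2-byte char #2 = DE 89.
Offset 5: leading byte 0xF0 = 11110000 → 4-byte char #3 = F0 9D 96 94.
Offset 9: leading byte 0xF0 = 11110000 → 4-byte char #4 = F0 90 90 8C.
Offset 13: leading byte 0xF0 = 11110000 → 4-byte char #5 = F0 92 85 AC.
Offset 17: leading byte 0xC3 = 11000011 → 2-byte char #6 = C3 A4.
Leading byte 0xC3 = 11000011 matches 110xxxxx → 2-byte sequence.
Byte 1: 0xC3 = 11000011, payload 00011 (5 bits).
Byte 2: 0xA4 = 10100100 (10xxxxxx ✓), payload 100100.
Concatenate: 00011100100 = 0xE4 (11 bits → U+00E4).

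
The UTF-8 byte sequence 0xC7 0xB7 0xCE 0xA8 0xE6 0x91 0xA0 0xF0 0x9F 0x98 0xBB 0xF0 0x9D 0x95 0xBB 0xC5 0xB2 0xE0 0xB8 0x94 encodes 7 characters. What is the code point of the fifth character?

Offset 0: leading byte 0xC7 = 11000111 → 2-byte char #1 = C7 B7.
Offset 2: leading byte 0xCE = 11001110 → 2-byte char #2 = CE A8.
Offset 4: leading byte 0xE6 = 11100110 → 3-byte char #3 = E6 91 A0.
Offset 7: leading byte 0xF0 = 11110000 → 4-byte char #4 = F0 9F 98 BB.
Offset 11: leading byte 0xF0 = 11110000 → 4-byte char #5 = F0 9D 95 BB.
Leading byte 0xF0 = 11110000 matches 11110xxx → 4-byte sequence.
Byte 1: 0xF0 = 11110000, payload 000 (3 bits).
Byte 2: 0x9D = 10011101 (10xxxxxx ✓), payload 011101.
Byte 3: 0x95 = 10010101 (10xxxxxx ✓), payload 010101.
Byte 4: 0xBB = 10111011 (10xxxxxx ✓), payload 111011.
Concatenate: 000011101010101111011 = 0x1D57B (21 bits → U+1D57B).

U+1D57B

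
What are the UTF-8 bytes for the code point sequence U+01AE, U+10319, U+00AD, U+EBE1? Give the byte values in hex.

U+01AE: 2-byte form → C6 AE.
U+10319: 4-byte form → F0 90 8C 99.
U+00AD: 2-byte form → C2 AD.
U+EBE1: 3-byte form → EE AF A1.
Concatenated (11 bytes): C6 AE F0 90 8C 99 C2 AD EE AF A1.

C6 AE F0 90 8C 99 C2 AD EE AF A1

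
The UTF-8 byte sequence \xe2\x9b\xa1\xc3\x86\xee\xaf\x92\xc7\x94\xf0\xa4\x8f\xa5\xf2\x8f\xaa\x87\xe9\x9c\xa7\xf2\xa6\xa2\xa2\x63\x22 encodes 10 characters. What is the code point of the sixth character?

U+8FA87

Offset 0: leading byte 0xE2 = 11100010 → 3-byte char #1 = E2 9B A1.
Offset 3: leading byte 0xC3 = 11000011 → 2-byte char #2 = C3 86.
Offset 5: leading byte 0xEE = 11101110 → 3-byte char #3 = EE AF 92.
Offset 8: leading byte 0xC7 = 11000111 → 2-byte char #4 = C7 94.
Offset 10: leading byte 0xF0 = 11110000 → 4-byte char #5 = F0 A4 8F A5.
Offset 14: leading byte 0xF2 = 11110010 → 4-byte char #6 = F2 8F AA 87.
Leading byte 0xF2 = 11110010 matches 11110xxx → 4-byte sequence.
Byte 1: 0xF2 = 11110010, payload 010 (3 bits).
Byte 2: 0x8F = 10001111 (10xxxxxx ✓), payload 001111.
Byte 3: 0xAA = 10101010 (10xxxxxx ✓), payload 101010.
Byte 4: 0x87 = 10000111 (10xxxxxx ✓), payload 000111.
Concatenate: 010001111101010000111 = 0x8FA87 (21 bits → U+8FA87).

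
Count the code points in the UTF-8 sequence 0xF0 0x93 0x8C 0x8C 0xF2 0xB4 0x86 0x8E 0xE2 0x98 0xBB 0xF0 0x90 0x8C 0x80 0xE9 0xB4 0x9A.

5

Byte at offset 0: 0xF0 = 11110000 → 4-byte char (#1). Advance 4.
Byte at offset 4: 0xF2 = 11110010 → 4-byte char (#2). Advance 4.
Byte at offset 8: 0xE2 = 11100010 → 3-byte char (#3). Advance 3.
Byte at offset 11: 0xF0 = 11110000 → 4-byte char (#4). Advance 4.
Byte at offset 15: 0xE9 = 11101001 → 3-byte char (#5). Advance 3.
Reached end at offset 18 after 5 code points.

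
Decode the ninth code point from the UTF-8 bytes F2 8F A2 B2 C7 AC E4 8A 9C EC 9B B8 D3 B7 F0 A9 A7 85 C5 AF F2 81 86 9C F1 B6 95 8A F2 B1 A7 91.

U+7654A

Offset 0: leading byte 0xF2 = 11110010 → 4-byte char #1 = F2 8F A2 B2.
Offset 4: leading byte 0xC7 = 11000111 → 2-byte char #2 = C7 AC.
Offset 6: leading byte 0xE4 = 11100100 → 3-byte char #3 = E4 8A 9C.
Offset 9: leading byte 0xEC = 11101100 → 3-byte char #4 = EC 9B B8.
Offset 12: leading byte 0xD3 = 11010011 → 2-byte char #5 = D3 B7.
Offset 14: leading byte 0xF0 = 11110000 → 4-byte char #6 = F0 A9 A7 85.
Offset 18: leading byte 0xC5 = 11000101 → 2-byte char #7 = C5 AF.
Offset 20: leading byte 0xF2 = 11110010 → 4-byte char #8 = F2 81 86 9C.
Offset 24: leading byte 0xF1 = 11110001 → 4-byte char #9 = F1 B6 95 8A.
Leading byte 0xF1 = 11110001 matches 11110xxx → 4-byte sequence.
Byte 1: 0xF1 = 11110001, payload 001 (3 bits).
Byte 2: 0xB6 = 10110110 (10xxxxxx ✓), payload 110110.
Byte 3: 0x95 = 10010101 (10xxxxxx ✓), payload 010101.
Byte 4: 0x8A = 10001010 (10xxxxxx ✓), payload 001010.
Concatenate: 001110110010101001010 = 0x7654A (21 bits → U+7654A).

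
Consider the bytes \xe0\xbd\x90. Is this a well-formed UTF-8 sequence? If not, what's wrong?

valid

Leading byte 0xE0 = 11100000 → 3-byte form.
Continuation bytes 0xBD=10111101, 0x90=10010000 all match 10xxxxxx.
Decoded value 0xF50 is ≥ 0x800 (shortest form) and not a surrogate.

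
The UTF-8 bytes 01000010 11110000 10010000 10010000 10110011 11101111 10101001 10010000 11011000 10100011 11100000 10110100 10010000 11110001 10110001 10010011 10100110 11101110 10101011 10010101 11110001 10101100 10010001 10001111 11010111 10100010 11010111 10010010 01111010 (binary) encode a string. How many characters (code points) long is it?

Byte at offset 0: 0x42 = 01000010 → 1-byte char (#1). Advance 1.
Byte at offset 1: 0xF0 = 11110000 → 4-byte char (#2). Advance 4.
Byte at offset 5: 0xEF = 11101111 → 3-byte char (#3). Advance 3.
Byte at offset 8: 0xD8 = 11011000 → 2-byte char (#4). Advance 2.
Byte at offset 10: 0xE0 = 11100000 → 3-byte char (#5). Advance 3.
Byte at offset 13: 0xF1 = 11110001 → 4-byte char (#6). Advance 4.
Byte at offset 17: 0xEE = 11101110 → 3-byte char (#7). Advance 3.
Byte at offset 20: 0xF1 = 11110001 → 4-byte char (#8). Advance 4.
Byte at offset 24: 0xD7 = 11010111 → 2-byte char (#9). Advance 2.
Byte at offset 26: 0xD7 = 11010111 → 2-byte char (#10). Advance 2.
Byte at offset 28: 0x7A = 01111010 → 1-byte char (#11). Advance 1.
Reached end at offset 29 after 11 code points.

11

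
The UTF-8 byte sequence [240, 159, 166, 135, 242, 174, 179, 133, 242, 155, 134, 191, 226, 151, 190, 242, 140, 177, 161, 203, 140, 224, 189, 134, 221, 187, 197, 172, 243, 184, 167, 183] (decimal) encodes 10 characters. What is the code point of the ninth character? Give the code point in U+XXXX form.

U+016C

Offset 0: leading byte 0xF0 = 11110000 → 4-byte char #1 = F0 9F A6 87.
Offset 4: leading byte 0xF2 = 11110010 → 4-byte char #2 = F2 AE B3 85.
Offset 8: leading byte 0xF2 = 11110010 → 4-byte char #3 = F2 9B 86 BF.
Offset 12: leading byte 0xE2 = 11100010 → 3-byte char #4 = E2 97 BE.
Offset 15: leading byte 0xF2 = 11110010 → 4-byte char #5 = F2 8C B1 A1.
Offset 19: leading byte 0xCB = 11001011 → 2-byte char #6 = CB 8C.
Offset 21: leading byte 0xE0 = 11100000 → 3-byte char #7 = E0 BD 86.
Offset 24: leading byte 0xDD = 11011101 → 2-byte char #8 = DD BB.
Offset 26: leading byte 0xC5 = 11000101 → 2-byte char #9 = C5 AC.
Leading byte 0xC5 = 11000101 matches 110xxxxx → 2-byte sequence.
Byte 1: 0xC5 = 11000101, payload 00101 (5 bits).
Byte 2: 0xAC = 10101100 (10xxxxxx ✓), payload 101100.
Concatenate: 00101101100 = 0x16C (11 bits → U+016C).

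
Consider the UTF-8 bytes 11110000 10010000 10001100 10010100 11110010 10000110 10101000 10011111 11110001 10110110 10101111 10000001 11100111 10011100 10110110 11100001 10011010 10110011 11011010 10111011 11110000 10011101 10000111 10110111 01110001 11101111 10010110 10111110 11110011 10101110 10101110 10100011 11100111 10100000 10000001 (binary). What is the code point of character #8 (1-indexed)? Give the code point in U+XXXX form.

U+0071

Offset 0: leading byte 0xF0 = 11110000 → 4-byte char #1 = F0 90 8C 94.
Offset 4: leading byte 0xF2 = 11110010 → 4-byte char #2 = F2 86 A8 9F.
Offset 8: leading byte 0xF1 = 11110001 → 4-byte char #3 = F1 B6 AF 81.
Offset 12: leading byte 0xE7 = 11100111 → 3-byte char #4 = E7 9C B6.
Offset 15: leading byte 0xE1 = 11100001 → 3-byte char #5 = E1 9A B3.
Offset 18: leading byte 0xDA = 11011010 → 2-byte char #6 = DA BB.
Offset 20: leading byte 0xF0 = 11110000 → 4-byte char #7 = F0 9D 87 B7.
Offset 24: leading byte 0x71 = 01110001 → 1-byte char #8 = 71.
Leading byte 0x71 = 01110001 matches 0xxxxxxx → 1-byte sequence.
Byte 1: 0x71 = 01110001, payload 1110001 (7 bits).
Concatenate: 1110001 = 0x71 (7 bits → U+0071).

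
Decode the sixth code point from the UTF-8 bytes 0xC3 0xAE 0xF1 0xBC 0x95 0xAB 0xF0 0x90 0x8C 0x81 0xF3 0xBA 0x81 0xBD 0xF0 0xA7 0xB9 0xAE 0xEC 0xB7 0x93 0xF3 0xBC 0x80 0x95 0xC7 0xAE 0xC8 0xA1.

U+CDD3

Offset 0: leading byte 0xC3 = 11000011 → 2-byte char #1 = C3 AE.
Offset 2: leading byte 0xF1 = 11110001 → 4-byte char #2 = F1 BC 95 AB.
Offset 6: leading byte 0xF0 = 11110000 → 4-byte char #3 = F0 90 8C 81.
Offset 10: leading byte 0xF3 = 11110011 → 4-byte char #4 = F3 BA 81 BD.
Offset 14: leading byte 0xF0 = 11110000 → 4-byte char #5 = F0 A7 B9 AE.
Offset 18: leading byte 0xEC = 11101100 → 3-byte char #6 = EC B7 93.
Leading byte 0xEC = 11101100 matches 1110xxxx → 3-byte sequence.
Byte 1: 0xEC = 11101100, payload 1100 (4 bits).
Byte 2: 0xB7 = 10110111 (10xxxxxx ✓), payload 110111.
Byte 3: 0x93 = 10010011 (10xxxxxx ✓), payload 010011.
Concatenate: 1100110111010011 = 0xCDD3 (16 bits → U+CDD3).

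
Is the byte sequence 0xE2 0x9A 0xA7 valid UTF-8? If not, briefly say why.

Leading byte 0xE2 = 11100010 → 3-byte form.
Continuation bytes 0x9A=10011010, 0xA7=10100111 all match 10xxxxxx.
Decoded value 0x26A7 is ≥ 0x800 (shortest form) and not a surrogate.

valid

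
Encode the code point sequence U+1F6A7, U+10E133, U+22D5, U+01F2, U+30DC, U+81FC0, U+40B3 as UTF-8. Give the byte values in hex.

U+1F6A7: 4-byte form → F0 9F 9A A7.
U+10E133: 4-byte form → F4 8E 84 B3.
U+22D5: 3-byte form → E2 8B 95.
U+01F2: 2-byte form → C7 B2.
U+30DC: 3-byte form → E3 83 9C.
U+81FC0: 4-byte form → F2 81 BF 80.
U+40B3: 3-byte form → E4 82 B3.
Concatenated (23 bytes): F0 9F 9A A7 F4 8E 84 B3 E2 8B 95 C7 B2 E3 83 9C F2 81 BF 80 E4 82 B3.

F0 9F 9A A7 F4 8E 84 B3 E2 8B 95 C7 B2 E3 83 9C F2 81 BF 80 E4 82 B3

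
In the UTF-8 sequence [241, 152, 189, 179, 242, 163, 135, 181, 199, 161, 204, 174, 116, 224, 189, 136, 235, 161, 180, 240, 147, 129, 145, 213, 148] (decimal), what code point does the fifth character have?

Offset 0: leading byte 0xF1 = 11110001 → 4-byte char #1 = F1 98 BD B3.
Offset 4: leading byte 0xF2 = 11110010 → 4-byte char #2 = F2 A3 87 B5.
Offset 8: leading byte 0xC7 = 11000111 → 2-byte char #3 = C7 A1.
Offset 10: leading byte 0xCC = 11001100 → 2-byte char #4 = CC AE.
Offset 12: leading byte 0x74 = 01110100 → 1-byte char #5 = 74.
Leading byte 0x74 = 01110100 matches 0xxxxxxx → 1-byte sequence.
Byte 1: 0x74 = 01110100, payload 1110100 (7 bits).
Concatenate: 1110100 = 0x74 (7 bits → U+0074).

U+0074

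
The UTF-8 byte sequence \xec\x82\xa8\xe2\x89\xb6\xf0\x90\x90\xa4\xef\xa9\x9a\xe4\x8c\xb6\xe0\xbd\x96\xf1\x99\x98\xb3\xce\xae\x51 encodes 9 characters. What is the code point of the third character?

Offset 0: leading byte 0xEC = 11101100 → 3-byte char #1 = EC 82 A8.
Offset 3: leading byte 0xE2 = 11100010 → 3-byte char #2 = E2 89 B6.
Offset 6: leading byte 0xF0 = 11110000 → 4-byte char #3 = F0 90 90 A4.
Leading byte 0xF0 = 11110000 matches 11110xxx → 4-byte sequence.
Byte 1: 0xF0 = 11110000, payload 000 (3 bits).
Byte 2: 0x90 = 10010000 (10xxxxxx ✓), payload 010000.
Byte 3: 0x90 = 10010000 (10xxxxxx ✓), payload 010000.
Byte 4: 0xA4 = 10100100 (10xxxxxx ✓), payload 100100.
Concatenate: 000010000010000100100 = 0x10424 (21 bits → U+10424).

U+10424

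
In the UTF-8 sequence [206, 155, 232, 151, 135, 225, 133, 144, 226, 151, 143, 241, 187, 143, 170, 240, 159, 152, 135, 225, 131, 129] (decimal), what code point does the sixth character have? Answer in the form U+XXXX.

U+1F607

Offset 0: leading byte 0xCE = 11001110 → 2-byte char #1 = CE 9B.
Offset 2: leading byte 0xE8 = 11101000 → 3-byte char #2 = E8 97 87.
Offset 5: leading byte 0xE1 = 11100001 → 3-byte char #3 = E1 85 90.
Offset 8: leading byte 0xE2 = 11100010 → 3-byte char #4 = E2 97 8F.
Offset 11: leading byte 0xF1 = 11110001 → 4-byte char #5 = F1 BB 8F AA.
Offset 15: leading byte 0xF0 = 11110000 → 4-byte char #6 = F0 9F 98 87.
Leading byte 0xF0 = 11110000 matches 11110xxx → 4-byte sequence.
Byte 1: 0xF0 = 11110000, payload 000 (3 bits).
Byte 2: 0x9F = 10011111 (10xxxxxx ✓), payload 011111.
Byte 3: 0x98 = 10011000 (10xxxxxx ✓), payload 011000.
Byte 4: 0x87 = 10000111 (10xxxxxx ✓), payload 000111.
Concatenate: 000011111011000000111 = 0x1F607 (21 bits → U+1F607).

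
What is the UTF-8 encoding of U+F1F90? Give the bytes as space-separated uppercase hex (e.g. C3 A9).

U+F1F90 = 0xF1F90 = 991120 decimal. In range U+10000–U+10FFFF → 4-byte form: 11110xxx 10xxxxxx 10xxxxxx 10xxxxxx.
Binary (21 bits): 011110001111110010000.
Split 3+6+6+6: 011 | 110001 | 111110 | 010000.
Byte 1: 11110011 = 0xF3.
Byte 2: 10110001 = 0xB1.
Byte 3: 10111110 = 0xBE.
Byte 4: 10010000 = 0x90.

F3 B1 BE 90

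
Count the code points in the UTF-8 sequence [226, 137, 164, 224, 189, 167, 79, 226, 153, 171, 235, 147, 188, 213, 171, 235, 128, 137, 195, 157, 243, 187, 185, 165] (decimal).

9

Byte at offset 0: 0xE2 = 11100010 → 3-byte char (#1). Advance 3.
Byte at offset 3: 0xE0 = 11100000 → 3-byte char (#2). Advance 3.
Byte at offset 6: 0x4F = 01001111 → 1-byte char (#3). Advance 1.
Byte at offset 7: 0xE2 = 11100010 → 3-byte char (#4). Advance 3.
Byte at offset 10: 0xEB = 11101011 → 3-byte char (#5). Advance 3.
Byte at offset 13: 0xD5 = 11010101 → 2-byte char (#6). Advance 2.
Byte at offset 15: 0xEB = 11101011 → 3-byte char (#7). Advance 3.
Byte at offset 18: 0xC3 = 11000011 → 2-byte char (#8). Advance 2.
Byte at offset 20: 0xF3 = 11110011 → 4-byte char (#9). Advance 4.
Reached end at offset 24 after 9 code points.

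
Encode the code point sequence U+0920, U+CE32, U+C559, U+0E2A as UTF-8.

U+0920: 3-byte form → E0 A4 A0.
U+CE32: 3-byte form → EC B8 B2.
U+C559: 3-byte form → EC 95 99.
U+0E2A: 3-byte form → E0 B8 AA.
Concatenated (12 bytes): E0 A4 A0 EC B8 B2 EC 95 99 E0 B8 AA.

E0 A4 A0 EC B8 B2 EC 95 99 E0 B8 AA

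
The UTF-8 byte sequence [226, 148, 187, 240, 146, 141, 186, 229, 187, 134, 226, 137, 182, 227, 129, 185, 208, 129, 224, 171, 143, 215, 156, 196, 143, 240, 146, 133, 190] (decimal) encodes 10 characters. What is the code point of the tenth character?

U+1217E

Offset 0: leading byte 0xE2 = 11100010 → 3-byte char #1 = E2 94 BB.
Offset 3: leading byte 0xF0 = 11110000 → 4-byte char #2 = F0 92 8D BA.
Offset 7: leading byte 0xE5 = 11100101 → 3-byte char #3 = E5 BB 86.
Offset 10: leading byte 0xE2 = 11100010 → 3-byte char #4 = E2 89 B6.
Offset 13: leading byte 0xE3 = 11100011 → 3-byte char #5 = E3 81 B9.
Offset 16: leading byte 0xD0 = 11010000 → 2-byte char #6 = D0 81.
Offset 18: leading byte 0xE0 = 11100000 → 3-byte char #7 = E0 AB 8F.
Offset 21: leading byte 0xD7 = 11010111 → 2-byte char #8 = D7 9C.
Offset 23: leading byte 0xC4 = 11000100 → 2-byte char #9 = C4 8F.
Offset 25: leading byte 0xF0 = 11110000 → 4-byte char #10 = F0 92 85 BE.
Leading byte 0xF0 = 11110000 matches 11110xxx → 4-byte sequence.
Byte 1: 0xF0 = 11110000, payload 000 (3 bits).
Byte 2: 0x92 = 10010010 (10xxxxxx ✓), payload 010010.
Byte 3: 0x85 = 10000101 (10xxxxxx ✓), payload 000101.
Byte 4: 0xBE = 10111110 (10xxxxxx ✓), payload 111110.
Concatenate: 000010010000101111110 = 0x1217E (21 bits → U+1217E).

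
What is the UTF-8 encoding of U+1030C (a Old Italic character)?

F0 90 8C 8C

U+1030C = 0x1030C = 66316 decimal. In range U+10000–U+10FFFF → 4-byte form: 11110xxx 10xxxxxx 10xxxxxx 10xxxxxx.
Binary (21 bits): 000010000001100001100.
Split 3+6+6+6: 000 | 010000 | 001100 | 001100.
Byte 1: 11110000 = 0xF0.
Byte 2: 10010000 = 0x90.
Byte 3: 10001100 = 0x8C.
Byte 4: 10001100 = 0x8C.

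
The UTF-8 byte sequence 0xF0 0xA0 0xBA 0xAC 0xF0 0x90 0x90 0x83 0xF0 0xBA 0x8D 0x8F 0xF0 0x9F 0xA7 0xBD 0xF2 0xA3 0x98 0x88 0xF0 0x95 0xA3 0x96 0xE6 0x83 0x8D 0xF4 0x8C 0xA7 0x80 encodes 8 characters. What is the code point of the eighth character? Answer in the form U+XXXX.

Offset 0: leading byte 0xF0 = 11110000 → 4-byte char #1 = F0 A0 BA AC.
Offset 4: leading byte 0xF0 = 11110000 → 4-byte char #2 = F0 90 90 83.
Offset 8: leading byte 0xF0 = 11110000 → 4-byte char #3 = F0 BA 8D 8F.
Offset 12: leading byte 0xF0 = 11110000 → 4-byte char #4 = F0 9F A7 BD.
Offset 16: leading byte 0xF2 = 11110010 → 4-byte char #5 = F2 A3 98 88.
Offset 20: leading byte 0xF0 = 11110000 → 4-byte char #6 = F0 95 A3 96.
Offset 24: leading byte 0xE6 = 11100110 → 3-byte char #7 = E6 83 8D.
Offset 27: leading byte 0xF4 = 11110100 → 4-byte char #8 = F4 8C A7 80.
Leading byte 0xF4 = 11110100 matches 11110xxx → 4-byte sequence.
Byte 1: 0xF4 = 11110100, payload 100 (3 bits).
Byte 2: 0x8C = 10001100 (10xxxxxx ✓), payload 001100.
Byte 3: 0xA7 = 10100111 (10xxxxxx ✓), payload 100111.
Byte 4: 0x80 = 10000000 (10xxxxxx ✓), payload 000000.
Concatenate: 100001100100111000000 = 0x10C9C0 (21 bits → U+10C9C0).

U+10C9C0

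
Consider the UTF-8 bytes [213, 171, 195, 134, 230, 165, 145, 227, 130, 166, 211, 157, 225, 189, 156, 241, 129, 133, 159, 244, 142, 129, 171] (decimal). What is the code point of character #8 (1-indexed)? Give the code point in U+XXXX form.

U+10E06B

Offset 0: leading byte 0xD5 = 11010101 → 2-byte char #1 = D5 AB.
Offset 2: leading byte 0xC3 = 11000011 → 2-byte char #2 = C3 86.
Offset 4: leading byte 0xE6 = 11100110 → 3-byte char #3 = E6 A5 91.
Offset 7: leading byte 0xE3 = 11100011 → 3-byte char #4 = E3 82 A6.
Offset 10: leading byte 0xD3 = 11010011 → 2-byte char #5 = D3 9D.
Offset 12: leading byte 0xE1 = 11100001 → 3-byte char #6 = E1 BD 9C.
Offset 15: leading byte 0xF1 = 11110001 → 4-byte char #7 = F1 81 85 9F.
Offset 19: leading byte 0xF4 = 11110100 → 4-byte char #8 = F4 8E 81 AB.
Leading byte 0xF4 = 11110100 matches 11110xxx → 4-byte sequence.
Byte 1: 0xF4 = 11110100, payload 100 (3 bits).
Byte 2: 0x8E = 10001110 (10xxxxxx ✓), payload 001110.
Byte 3: 0x81 = 10000001 (10xxxxxx ✓), payload 000001.
Byte 4: 0xAB = 10101011 (10xxxxxx ✓), payload 101011.
Concatenate: 100001110000001101011 = 0x10E06B (21 bits → U+10E06B).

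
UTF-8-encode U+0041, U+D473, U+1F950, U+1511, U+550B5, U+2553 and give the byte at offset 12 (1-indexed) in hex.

1-indexed offset 12 is 0-indexed offset 11.
U+0041 → 1-byte form 41 at offsets 0–0.
U+D473 → 3-byte form ED 91 B3 at offsets 1–3.
U+1F950 → 4-byte form F0 9F A5 90 at offsets 4–7.
U+1511 → 3-byte form E1 94 91 at offsets 8–10.
U+550B5 → 4-byte form F1 95 82 B5 at offsets 11–14.
Offset 11 falls in char 5's range; it's byte 1 of F1 95 82 B5 = 0xF1.

0xF1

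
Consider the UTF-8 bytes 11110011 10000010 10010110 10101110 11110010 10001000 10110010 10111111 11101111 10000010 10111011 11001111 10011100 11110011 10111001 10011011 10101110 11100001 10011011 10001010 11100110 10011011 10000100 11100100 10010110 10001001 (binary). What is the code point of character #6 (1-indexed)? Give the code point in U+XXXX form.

U+16CA

Offset 0: leading byte 0xF3 = 11110011 → 4-byte char #1 = F3 82 96 AE.
Offset 4: leading byte 0xF2 = 11110010 → 4-byte char #2 = F2 88 B2 BF.
Offset 8: leading byte 0xEF = 11101111 → 3-byte char #3 = EF 82 BB.
Offset 11: leading byte 0xCF = 11001111 → 2-byte char #4 = CF 9C.
Offset 13: leading byte 0xF3 = 11110011 → 4-byte char #5 = F3 B9 9B AE.
Offset 17: leading byte 0xE1 = 11100001 → 3-byte char #6 = E1 9B 8A.
Leading byte 0xE1 = 11100001 matches 1110xxxx → 3-byte sequence.
Byte 1: 0xE1 = 11100001, payload 0001 (4 bits).
Byte 2: 0x9B = 10011011 (10xxxxxx ✓), payload 011011.
Byte 3: 0x8A = 10001010 (10xxxxxx ✓), payload 001010.
Concatenate: 0001011011001010 = 0x16CA (16 bits → U+16CA).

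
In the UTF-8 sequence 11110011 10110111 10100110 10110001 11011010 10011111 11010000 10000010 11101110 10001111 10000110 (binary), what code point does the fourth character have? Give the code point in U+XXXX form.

Offset 0: leading byte 0xF3 = 11110011 → 4-byte char #1 = F3 B7 A6 B1.
Offset 4: leading byte 0xDA = 11011010 → 2-byte char #2 = DA 9F.
Offset 6: leading byte 0xD0 = 11010000 → 2-byte char #3 = D0 82.
Offset 8: leading byte 0xEE = 11101110 → 3-byte char #4 = EE 8F 86.
Leading byte 0xEE = 11101110 matches 1110xxxx → 3-byte sequence.
Byte 1: 0xEE = 11101110, payload 1110 (4 bits).
Byte 2: 0x8F = 10001111 (10xxxxxx ✓), payload 001111.
Byte 3: 0x86 = 10000110 (10xxxxxx ✓), payload 000110.
Concatenate: 1110001111000110 = 0xE3C6 (16 bits → U+E3C6).

U+E3C6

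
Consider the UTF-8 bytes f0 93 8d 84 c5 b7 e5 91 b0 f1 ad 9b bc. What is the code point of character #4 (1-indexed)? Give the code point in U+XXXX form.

U+6D6FC

Offset 0: leading byte 0xF0 = 11110000 → 4-byte char #1 = F0 93 8D 84.
Offset 4: leading byte 0xC5 = 11000101 → 2-byte char #2 = C5 B7.
Offset 6: leading byte 0xE5 = 11100101 → 3-byte char #3 = E5 91 B0.
Offset 9: leading byte 0xF1 = 11110001 → 4-byte char #4 = F1 AD 9B BC.
Leading byte 0xF1 = 11110001 matches 11110xxx → 4-byte sequence.
Byte 1: 0xF1 = 11110001, payload 001 (3 bits).
Byte 2: 0xAD = 10101101 (10xxxxxx ✓), payload 101101.
Byte 3: 0x9B = 10011011 (10xxxxxx ✓), payload 011011.
Byte 4: 0xBC = 10111100 (10xxxxxx ✓), payload 111100.
Concatenate: 001101101011011111100 = 0x6D6FC (21 bits → U+6D6FC).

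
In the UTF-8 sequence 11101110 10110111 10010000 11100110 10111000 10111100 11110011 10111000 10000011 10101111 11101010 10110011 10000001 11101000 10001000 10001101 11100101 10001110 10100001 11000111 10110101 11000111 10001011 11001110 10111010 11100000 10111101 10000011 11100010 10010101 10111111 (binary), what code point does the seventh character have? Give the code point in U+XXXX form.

Offset 0: leading byte 0xEE = 11101110 → 3-byte char #1 = EE B7 90.
Offset 3: leading byte 0xE6 = 11100110 → 3-byte char #2 = E6 B8 BC.
Offset 6: leading byte 0xF3 = 11110011 → 4-byte char #3 = F3 B8 83 AF.
Offset 10: leading byte 0xEA = 11101010 → 3-byte char #4 = EA B3 81.
Offset 13: leading byte 0xE8 = 11101000 → 3-byte char #5 = E8 88 8D.
Offset 16: leading byte 0xE5 = 11100101 → 3-byte char #6 = E5 8E A1.
Offset 19: leading byte 0xC7 = 11000111 → 2-byte char #7 = C7 B5.
Leading byte 0xC7 = 11000111 matches 110xxxxx → 2-byte sequence.
Byte 1: 0xC7 = 11000111, payload 00111 (5 bits).
Byte 2: 0xB5 = 10110101 (10xxxxxx ✓), payload 110101.
Concatenate: 00111110101 = 0x1F5 (11 bits → U+01F5).

U+01F5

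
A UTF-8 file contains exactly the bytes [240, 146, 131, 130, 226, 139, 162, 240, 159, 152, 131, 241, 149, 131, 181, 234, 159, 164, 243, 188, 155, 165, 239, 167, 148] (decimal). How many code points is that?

7

Byte at offset 0: 0xF0 = 11110000 → 4-byte char (#1). Advance 4.
Byte at offset 4: 0xE2 = 11100010 → 3-byte char (#2). Advance 3.
Byte at offset 7: 0xF0 = 11110000 → 4-byte char (#3). Advance 4.
Byte at offset 11: 0xF1 = 11110001 → 4-byte char (#4). Advance 4.
Byte at offset 15: 0xEA = 11101010 → 3-byte char (#5). Advance 3.
Byte at offset 18: 0xF3 = 11110011 → 4-byte char (#6). Advance 4.
Byte at offset 22: 0xEF = 11101111 → 3-byte char (#7). Advance 3.
Reached end at offset 25 after 7 code points.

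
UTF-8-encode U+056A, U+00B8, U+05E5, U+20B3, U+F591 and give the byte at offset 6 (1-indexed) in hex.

1-indexed offset 6 is 0-indexed offset 5.
U+056A → 2-byte form D5 AA at offsets 0–1.
U+00B8 → 2-byte form C2 B8 at offsets 2–3.
U+05E5 → 2-byte form D7 A5 at offsets 4–5.
Offset 5 falls in char 3's range; it's byte 2 of D7 A5 = 0xA5.

0xA5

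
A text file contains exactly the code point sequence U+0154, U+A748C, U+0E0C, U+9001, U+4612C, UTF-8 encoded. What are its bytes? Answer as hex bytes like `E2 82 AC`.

C5 94 F2 A7 92 8C E0 B8 8C E9 80 81 F1 86 84 AC

U+0154: 2-byte form → C5 94.
U+A748C: 4-byte form → F2 A7 92 8C.
U+0E0C: 3-byte form → E0 B8 8C.
U+9001: 3-byte form → E9 80 81.
U+4612C: 4-byte form → F1 86 84 AC.
Concatenated (16 bytes): C5 94 F2 A7 92 8C E0 B8 8C E9 80 81 F1 86 84 AC.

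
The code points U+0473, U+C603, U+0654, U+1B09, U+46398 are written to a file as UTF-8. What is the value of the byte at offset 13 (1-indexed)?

1-indexed offset 13 is 0-indexed offset 12.
U+0473 → 2-byte form D1 B3 at offsets 0–1.
U+C603 → 3-byte form EC 98 83 at offsets 2–4.
U+0654 → 2-byte form D9 94 at offsets 5–6.
U+1B09 → 3-byte form E1 AC 89 at offsets 7–9.
U+46398 → 4-byte form F1 86 8E 98 at offsets 10–13.
Offset 12 falls in char 5's range; it's byte 3 of F1 86 8E 98 = 0x8E.

0x8E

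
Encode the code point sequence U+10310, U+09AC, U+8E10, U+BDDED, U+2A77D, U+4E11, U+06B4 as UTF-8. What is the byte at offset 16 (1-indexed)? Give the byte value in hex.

0xAA

1-indexed offset 16 is 0-indexed offset 15.
U+10310 → 4-byte form F0 90 8C 90 at offsets 0–3.
U+09AC → 3-byte form E0 A6 AC at offsets 4–6.
U+8E10 → 3-byte form E8 B8 90 at offsets 7–9.
U+BDDED → 4-byte form F2 BD B7 AD at offsets 10–13.
U+2A77D → 4-byte form F0 AA 9D BD at offsets 14–17.
Offset 15 falls in char 5's range; it's byte 2 of F0 AA 9D BD = 0xAA.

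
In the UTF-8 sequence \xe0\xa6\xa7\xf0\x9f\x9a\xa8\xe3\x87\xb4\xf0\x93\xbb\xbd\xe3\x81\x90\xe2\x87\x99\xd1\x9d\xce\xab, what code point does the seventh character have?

U+045D

Offset 0: leading byte 0xE0 = 11100000 → 3-byte char #1 = E0 A6 A7.
Offset 3: leading byte 0xF0 = 11110000 → 4-byte char #2 = F0 9F 9A A8.
Offset 7: leading byte 0xE3 = 11100011 → 3-byte char #3 = E3 87 B4.
Offset 10: leading byte 0xF0 = 11110000 → 4-byte char #4 = F0 93 BB BD.
Offset 14: leading byte 0xE3 = 11100011 → 3-byte char #5 = E3 81 90.
Offset 17: leading byte 0xE2 = 11100010 → 3-byte char #6 = E2 87 99.
Offset 20: leading byte 0xD1 = 11010001 → 2-byte char #7 = D1 9D.
Leading byte 0xD1 = 11010001 matches 110xxxxx → 2-byte sequence.
Byte 1: 0xD1 = 11010001, payload 10001 (5 bits).
Byte 2: 0x9D = 10011101 (10xxxxxx ✓), payload 011101.
Concatenate: 10001011101 = 0x45D (11 bits → U+045D).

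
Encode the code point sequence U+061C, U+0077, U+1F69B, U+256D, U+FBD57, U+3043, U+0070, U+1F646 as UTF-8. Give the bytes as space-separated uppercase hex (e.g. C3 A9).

D8 9C 77 F0 9F 9A 9B E2 95 AD F3 BB B5 97 E3 81 83 70 F0 9F 99 86

U+061C: 2-byte form → D8 9C.
U+0077: 1-byte form → 77.
U+1F69B: 4-byte form → F0 9F 9A 9B.
U+256D: 3-byte form → E2 95 AD.
U+FBD57: 4-byte form → F3 BB B5 97.
U+3043: 3-byte form → E3 81 83.
U+0070: 1-byte form → 70.
U+1F646: 4-byte form → F0 9F 99 86.
Concatenated (22 bytes): D8 9C 77 F0 9F 9A 9B E2 95 AD F3 BB B5 97 E3 81 83 70 F0 9F 99 86.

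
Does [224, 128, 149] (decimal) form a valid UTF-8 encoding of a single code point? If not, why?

invalid (overlong encoding)

Leading byte 0xE0 = 11100000 → 3-byte form.
Continuation bytes all match 10xxxxxx. Payload decodes to 0x15.
But 0x15 < 0x800, the minimum for a 3-byte sequence — this is an overlong encoding.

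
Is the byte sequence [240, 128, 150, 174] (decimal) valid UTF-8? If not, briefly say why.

Leading byte 0xF0 = 11110000 → 4-byte form.
Continuation bytes all match 10xxxxxx. Payload decodes to 0x5AE.
But 0x5AE < 0x10000, the minimum for a 4-byte sequence — this is an overlong encoding.

invalid (overlong encoding)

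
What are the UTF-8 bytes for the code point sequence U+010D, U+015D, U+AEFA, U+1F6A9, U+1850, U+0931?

C4 8D C5 9D EA BB BA F0 9F 9A A9 E1 A1 90 E0 A4 B1

U+010D: 2-byte form → C4 8D.
U+015D: 2-byte form → C5 9D.
U+AEFA: 3-byte form → EA BB BA.
U+1F6A9: 4-byte form → F0 9F 9A A9.
U+1850: 3-byte form → E1 A1 90.
U+0931: 3-byte form → E0 A4 B1.
Concatenated (17 bytes): C4 8D C5 9D EA BB BA F0 9F 9A A9 E1 A1 90 E0 A4 B1.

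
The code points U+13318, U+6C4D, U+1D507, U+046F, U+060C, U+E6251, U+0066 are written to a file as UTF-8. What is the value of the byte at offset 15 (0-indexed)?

0xF3

U+13318 → 4-byte form F0 93 8C 98 at offsets 0–3.
U+6C4D → 3-byte form E6 B1 8D at offsets 4–6.
U+1D507 → 4-byte form F0 9D 94 87 at offsets 7–10.
U+046F → 2-byte form D1 AF at offsets 11–12.
U+060C → 2-byte form D8 8C at offsets 13–14.
U+E6251 → 4-byte form F3 A6 89 91 at offsets 15–18.
Offset 15 falls in char 6's range; it's byte 1 of F3 A6 89 91 = 0xF3.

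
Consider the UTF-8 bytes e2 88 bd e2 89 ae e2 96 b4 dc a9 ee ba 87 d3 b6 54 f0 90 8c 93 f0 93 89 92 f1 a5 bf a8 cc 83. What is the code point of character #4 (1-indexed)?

Offset 0: leading byte 0xE2 = 11100010 → 3-byte char #1 = E2 88 BD.
Offset 3: leading byte 0xE2 = 11100010 → 3-byte char #2 = E2 89 AE.
Offset 6: leading byte 0xE2 = 11100010 → 3-byte char #3 = E2 96 B4.
Offset 9: leading byte 0xDC = 11011100 → 2-byte char #4 = DC A9.
Leading byte 0xDC = 11011100 matches 110xxxxx → 2-byte sequence.
Byte 1: 0xDC = 11011100, payload 11100 (5 bits).
Byte 2: 0xA9 = 10101001 (10xxxxxx ✓), payload 101001.
Concatenate: 11100101001 = 0x729 (11 bits → U+0729).

U+0729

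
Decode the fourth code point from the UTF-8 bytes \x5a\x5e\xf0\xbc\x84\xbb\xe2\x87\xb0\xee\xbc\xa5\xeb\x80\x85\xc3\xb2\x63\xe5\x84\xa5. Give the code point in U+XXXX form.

Offset 0: leading byte 0x5A = 01011010 → 1-byte char #1 = 5A.
Offset 1: leading byte 0x5E = 01011110 → 1-byte char #2 = 5E.
Offset 2: leading byte 0xF0 = 11110000 → 4-byte char #3 = F0 BC 84 BB.
Offset 6: leading byte 0xE2 = 11100010 → 3-byte char #4 = E2 87 B0.
Leading byte 0xE2 = 11100010 matches 1110xxxx → 3-byte sequence.
Byte 1: 0xE2 = 11100010, payload 0010 (4 bits).
Byte 2: 0x87 = 10000111 (10xxxxxx ✓), payload 000111.
Byte 3: 0xB0 = 10110000 (10xxxxxx ✓), payload 110000.
Concatenate: 0010000111110000 = 0x21F0 (16 bits → U+21F0).

U+21F0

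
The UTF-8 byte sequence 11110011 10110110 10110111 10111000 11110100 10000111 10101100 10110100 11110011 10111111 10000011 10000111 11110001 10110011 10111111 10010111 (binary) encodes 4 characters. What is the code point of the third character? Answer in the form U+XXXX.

U+FF0C7

Offset 0: leading byte 0xF3 = 11110011 → 4-byte char #1 = F3 B6 B7 B8.
Offset 4: leading byte 0xF4 = 11110100 → 4-byte char #2 = F4 87 AC B4.
Offset 8: leading byte 0xF3 = 11110011 → 4-byte char #3 = F3 BF 83 87.
Leading byte 0xF3 = 11110011 matches 11110xxx → 4-byte sequence.
Byte 1: 0xF3 = 11110011, payload 011 (3 bits).
Byte 2: 0xBF = 10111111 (10xxxxxx ✓), payload 111111.
Byte 3: 0x83 = 10000011 (10xxxxxx ✓), payload 000011.
Byte 4: 0x87 = 10000111 (10xxxxxx ✓), payload 000111.
Concatenate: 011111111000011000111 = 0xFF0C7 (21 bits → U+FF0C7).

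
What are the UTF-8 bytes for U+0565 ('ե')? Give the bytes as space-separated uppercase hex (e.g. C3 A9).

D5 A5

U+0565 = 0x565 = 1381 decimal. In range U+0080–U+07FF → 2-byte form: 110xxxxx 10xxxxxx.
Binary (11 bits): 10101100101.
Split 5+6: 10101 | 100101.
Byte 1: 11010101 = 0xD5.
Byte 2: 10100101 = 0xA5.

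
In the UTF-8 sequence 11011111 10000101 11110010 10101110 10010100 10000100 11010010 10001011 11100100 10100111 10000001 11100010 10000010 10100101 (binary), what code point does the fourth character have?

U+49C1

Offset 0: leading byte 0xDF = 11011111 → 2-byte char #1 = DF 85.
Offset 2: leading byte 0xF2 = 11110010 → 4-byte char #2 = F2 AE 94 84.
Offset 6: leading byte 0xD2 = 11010010 → 2-byte char #3 = D2 8B.
Offset 8: leading byte 0xE4 = 11100100 → 3-byte char #4 = E4 A7 81.
Leading byte 0xE4 = 11100100 matches 1110xxxx → 3-byte sequence.
Byte 1: 0xE4 = 11100100, payload 0100 (4 bits).
Byte 2: 0xA7 = 10100111 (10xxxxxx ✓), payload 100111.
Byte 3: 0x81 = 10000001 (10xxxxxx ✓), payload 000001.
Concatenate: 0100100111000001 = 0x49C1 (16 bits → U+49C1).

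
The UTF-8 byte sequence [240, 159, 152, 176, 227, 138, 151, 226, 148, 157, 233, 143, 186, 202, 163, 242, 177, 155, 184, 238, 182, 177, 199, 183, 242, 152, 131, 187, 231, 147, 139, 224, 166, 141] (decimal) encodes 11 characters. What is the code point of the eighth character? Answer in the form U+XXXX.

U+01F7

Offset 0: leading byte 0xF0 = 11110000 → 4-byte char #1 = F0 9F 98 B0.
Offset 4: leading byte 0xE3 = 11100011 → 3-byte char #2 = E3 8A 97.
Offset 7: leading byte 0xE2 = 11100010 → 3-byte char #3 = E2 94 9D.
Offset 10: leading byte 0xE9 = 11101001 → 3-byte char #4 = E9 8F BA.
Offset 13: leading byte 0xCA = 11001010 → 2-byte char #5 = CA A3.
Offset 15: leading byte 0xF2 = 11110010 → 4-byte char #6 = F2 B1 9B B8.
Offset 19: leading byte 0xEE = 11101110 → 3-byte char #7 = EE B6 B1.
Offset 22: leading byte 0xC7 = 11000111 → 2-byte char #8 = C7 B7.
Leading byte 0xC7 = 11000111 matches 110xxxxx → 2-byte sequence.
Byte 1: 0xC7 = 11000111, payload 00111 (5 bits).
Byte 2: 0xB7 = 10110111 (10xxxxxx ✓), payload 110111.
Concatenate: 00111110111 = 0x1F7 (11 bits → U+01F7).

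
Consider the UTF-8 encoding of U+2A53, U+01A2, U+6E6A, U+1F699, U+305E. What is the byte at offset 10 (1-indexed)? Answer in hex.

0x9F

1-indexed offset 10 is 0-indexed offset 9.
U+2A53 → 3-byte form E2 A9 93 at offsets 0–2.
U+01A2 → 2-byte form C6 A2 at offsets 3–4.
U+6E6A → 3-byte form E6 B9 AA at offsets 5–7.
U+1F699 → 4-byte form F0 9F 9A 99 at offsets 8–11.
Offset 9 falls in char 4's range; it's byte 2 of F0 9F 9A 99 = 0x9F.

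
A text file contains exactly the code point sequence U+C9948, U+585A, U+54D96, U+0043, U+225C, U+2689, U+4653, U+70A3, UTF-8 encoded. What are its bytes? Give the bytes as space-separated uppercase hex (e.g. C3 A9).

F3 89 A5 88 E5 A1 9A F1 94 B6 96 43 E2 89 9C E2 9A 89 E4 99 93 E7 82 A3

U+C9948: 4-byte form → F3 89 A5 88.
U+585A: 3-byte form → E5 A1 9A.
U+54D96: 4-byte form → F1 94 B6 96.
U+0043: 1-byte form → 43.
U+225C: 3-byte form → E2 89 9C.
U+2689: 3-byte form → E2 9A 89.
U+4653: 3-byte form → E4 99 93.
U+70A3: 3-byte form → E7 82 A3.
Concatenated (24 bytes): F3 89 A5 88 E5 A1 9A F1 94 B6 96 43 E2 89 9C E2 9A 89 E4 99 93 E7 82 A3.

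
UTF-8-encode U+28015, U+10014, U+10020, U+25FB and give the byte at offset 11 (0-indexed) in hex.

0xA0

U+28015 → 4-byte form F0 A8 80 95 at offsets 0–3.
U+10014 → 4-byte form F0 90 80 94 at offsets 4–7.
U+10020 → 4-byte form F0 90 80 A0 at offsets 8–11.
Offset 11 falls in char 3's range; it's byte 4 of F0 90 80 A0 = 0xA0.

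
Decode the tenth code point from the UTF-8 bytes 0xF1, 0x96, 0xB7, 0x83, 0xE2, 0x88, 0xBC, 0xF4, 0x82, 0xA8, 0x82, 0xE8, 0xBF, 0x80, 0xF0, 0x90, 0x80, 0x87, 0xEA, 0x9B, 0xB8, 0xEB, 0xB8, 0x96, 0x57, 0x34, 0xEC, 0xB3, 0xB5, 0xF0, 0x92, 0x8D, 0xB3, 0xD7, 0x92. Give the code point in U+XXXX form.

Offset 0: leading byte 0xF1 = 11110001 → 4-byte char #1 = F1 96 B7 83.
Offset 4: leading byte 0xE2 = 11100010 → 3-byte char #2 = E2 88 BC.
Offset 7: leading byte 0xF4 = 11110100 → 4-byte char #3 = F4 82 A8 82.
Offset 11: leading byte 0xE8 = 11101000 → 3-byte char #4 = E8 BF 80.
Offset 14: leading byte 0xF0 = 11110000 → 4-byte char #5 = F0 90 80 87.
Offset 18: leading byte 0xEA = 11101010 → 3-byte char #6 = EA 9B B8.
Offset 21: leading byte 0xEB = 11101011 → 3-byte char #7 = EB B8 96.
Offset 24: leading byte 0x57 = 01010111 → 1-byte char #8 = 57.
Offset 25: leading byte 0x34 = 00110100 → 1-byte char #9 = 34.
Offset 26: leading byte 0xEC = 11101100 → 3-byte char #10 = EC B3 B5.
Leading byte 0xEC = 11101100 matches 1110xxxx → 3-byte sequence.
Byte 1: 0xEC = 11101100, payload 1100 (4 bits).
Byte 2: 0xB3 = 10110011 (10xxxxxx ✓), payload 110011.
Byte 3: 0xB5 = 10110101 (10xxxxxx ✓), payload 110101.
Concatenate: 1100110011110101 = 0xCCF5 (16 bits → U+CCF5).

U+CCF5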